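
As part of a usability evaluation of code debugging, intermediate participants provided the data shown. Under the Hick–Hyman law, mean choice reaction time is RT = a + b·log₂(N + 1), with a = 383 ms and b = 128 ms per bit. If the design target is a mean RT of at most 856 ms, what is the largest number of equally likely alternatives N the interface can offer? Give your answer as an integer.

Set 383 + 128·log₂(N + 1) ≤ 856.
log₂(N + 1) ≤ (856 − 383) / 128 = 3.6953.
N + 1 ≤ 2^3.6953 = 12.9538.
N ≤ 11.9538, so the largest integer N is 11.

11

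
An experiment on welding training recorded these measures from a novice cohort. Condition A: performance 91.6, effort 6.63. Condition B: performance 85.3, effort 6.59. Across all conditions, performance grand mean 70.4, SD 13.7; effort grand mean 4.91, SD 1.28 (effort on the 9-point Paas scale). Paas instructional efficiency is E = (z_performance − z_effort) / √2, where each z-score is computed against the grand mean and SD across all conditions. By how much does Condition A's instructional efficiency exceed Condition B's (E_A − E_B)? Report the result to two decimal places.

Condition A: z_P = (91.6 − 70.4)/13.7 = 1.5474; z_E = (6.63 − 4.91)/1.28 = 1.3437; E_A = (1.5474 − 1.3437)/√2 = 0.1440.
Condition B: z_P = (85.3 − 70.4)/13.7 = 1.0876; z_E = (6.59 − 4.91)/1.28 = 1.3125; E_B = (1.0876 − 1.3125)/√2 = -0.1590.
E_A − E_B = 0.1440 − (-0.1590) = 0.3030 ≈ 0.30.

0.30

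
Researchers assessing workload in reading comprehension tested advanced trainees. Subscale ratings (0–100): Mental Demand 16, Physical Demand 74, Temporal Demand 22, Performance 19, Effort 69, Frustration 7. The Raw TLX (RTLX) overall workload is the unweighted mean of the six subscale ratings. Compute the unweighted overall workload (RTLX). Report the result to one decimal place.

34.5

Sum of ratings = 16 + 74 + 22 + 19 + 69 + 7 = 207.
RTLX = 207 / 6 = 34.5000 ≈ 34.5.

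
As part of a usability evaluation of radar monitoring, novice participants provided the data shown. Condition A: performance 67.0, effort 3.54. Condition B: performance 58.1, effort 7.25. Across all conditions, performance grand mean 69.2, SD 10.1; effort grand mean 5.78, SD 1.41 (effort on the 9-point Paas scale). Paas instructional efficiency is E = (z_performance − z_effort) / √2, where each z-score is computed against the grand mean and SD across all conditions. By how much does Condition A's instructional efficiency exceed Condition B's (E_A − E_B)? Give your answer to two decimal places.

Condition A: z_P = (67.0 − 69.2)/10.1 = -0.2178; z_E = (3.54 − 5.78)/1.41 = -1.5887; E_A = (-0.2178 − (-1.5887))/√2 = 0.9694.
Condition B: z_P = (58.1 − 69.2)/10.1 = -1.0990; z_E = (7.25 − 5.78)/1.41 = 1.0426; E_B = (-1.0990 − 1.0426)/√2 = -1.5143.
E_A − E_B = 0.9694 − (-1.5143) = 2.4837 ≈ 2.48.

2.48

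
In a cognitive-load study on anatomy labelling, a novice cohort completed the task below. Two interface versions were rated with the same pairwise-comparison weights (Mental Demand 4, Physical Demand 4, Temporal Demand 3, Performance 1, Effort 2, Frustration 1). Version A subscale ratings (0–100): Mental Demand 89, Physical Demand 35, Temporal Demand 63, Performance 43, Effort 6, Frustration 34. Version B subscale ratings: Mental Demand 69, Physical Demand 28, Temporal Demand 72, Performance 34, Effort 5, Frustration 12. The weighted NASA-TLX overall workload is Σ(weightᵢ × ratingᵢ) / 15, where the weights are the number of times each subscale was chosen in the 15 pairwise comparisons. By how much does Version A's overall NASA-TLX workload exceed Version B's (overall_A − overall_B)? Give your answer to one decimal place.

7.6

Version A weighted sum = 4·89 + 4·35 + 3·63 + 1·43 + 2·6 + 1·34 = 356 + 140 + 189 + 43 + 12 + 34 = 774; overall_A = 774/15 = 51.6000.
Version B weighted sum = 4·69 + 4·28 + 3·72 + 1·34 + 2·5 + 1·12 = 276 + 112 + 216 + 34 + 10 + 12 = 660; overall_B = 660/15 = 44.0000.
Difference = 51.6000 − 44.0000 = 7.6000 ≈ 7.6.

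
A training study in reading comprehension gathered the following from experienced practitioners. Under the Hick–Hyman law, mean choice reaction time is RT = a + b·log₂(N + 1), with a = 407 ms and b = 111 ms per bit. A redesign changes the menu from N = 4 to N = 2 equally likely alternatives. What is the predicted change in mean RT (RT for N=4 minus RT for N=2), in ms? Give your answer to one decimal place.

81.8

RT(4) = 407 + 111·log₂(5) = 407 + 111·2.3219 = 664.7309 ms.
RT(2) = 407 + 111·log₂(3) = 407 + 111·1.5850 = 582.9350 ms.
Difference = 664.7309 − 582.9350 = 81.7959 ≈ 81.8 ms.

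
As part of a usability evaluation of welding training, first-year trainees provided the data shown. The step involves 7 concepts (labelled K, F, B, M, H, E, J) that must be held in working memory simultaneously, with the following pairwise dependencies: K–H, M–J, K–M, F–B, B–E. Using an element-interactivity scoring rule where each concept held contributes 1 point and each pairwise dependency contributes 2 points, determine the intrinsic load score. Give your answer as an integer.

Count of concepts held simultaneously: 7.
Count of pairwise dependencies listed: 5.
Element contribution: 7 × 1 = 7.
Interaction contribution: 5 × 2 = 10.
Intrinsic load = 7 + 10 = 17.

17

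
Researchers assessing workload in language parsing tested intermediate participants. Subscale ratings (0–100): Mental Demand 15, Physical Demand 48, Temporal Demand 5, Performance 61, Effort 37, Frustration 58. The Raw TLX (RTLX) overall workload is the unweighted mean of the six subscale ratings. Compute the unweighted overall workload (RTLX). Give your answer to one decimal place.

Sum of ratings = 15 + 48 + 5 + 61 + 37 + 58 = 224.
RTLX = 224 / 6 = 37.3333 ≈ 37.3.

37.3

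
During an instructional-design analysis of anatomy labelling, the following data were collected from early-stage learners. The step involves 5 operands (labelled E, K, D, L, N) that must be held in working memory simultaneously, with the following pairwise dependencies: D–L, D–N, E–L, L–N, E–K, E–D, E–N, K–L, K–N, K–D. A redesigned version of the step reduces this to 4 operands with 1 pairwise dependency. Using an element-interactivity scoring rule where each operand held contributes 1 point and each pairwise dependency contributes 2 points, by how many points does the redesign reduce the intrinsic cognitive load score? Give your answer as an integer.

19

Original: 5 × 1 + 10 × 2 = 5 + 20 = 25.
Redesigned: 4 × 1 + 1 × 2 = 4 + 2 = 6.
Reduction = 25 − 6 = 19.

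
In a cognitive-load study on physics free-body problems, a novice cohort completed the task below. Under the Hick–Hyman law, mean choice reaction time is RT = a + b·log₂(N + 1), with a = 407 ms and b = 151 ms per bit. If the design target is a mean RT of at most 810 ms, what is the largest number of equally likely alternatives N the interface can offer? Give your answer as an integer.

5

Set 407 + 151·log₂(N + 1) ≤ 810.
log₂(N + 1) ≤ (810 − 407) / 151 = 2.6689.
N + 1 ≤ 2^2.6689 = 6.3594.
N ≤ 5.3594, so the largest integer N is 5.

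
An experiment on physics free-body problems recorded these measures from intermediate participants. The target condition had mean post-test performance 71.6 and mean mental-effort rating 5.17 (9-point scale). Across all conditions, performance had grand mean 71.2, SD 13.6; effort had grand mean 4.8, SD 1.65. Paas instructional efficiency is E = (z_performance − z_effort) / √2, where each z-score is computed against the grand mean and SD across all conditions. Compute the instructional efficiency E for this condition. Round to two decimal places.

-0.14

z_performance = (71.6 − 71.2) / 13.6 = 0.4000 / 13.6 = 0.0294.
z_effort = (5.17 − 4.8) / 1.65 = 0.3700 / 1.65 = 0.2242.
z_P − z_E = 0.0294 − 0.2242 = -0.1948.
E = -0.1948 / √2 = -0.1948 / 1.41421 = -0.1377 ≈ -0.14.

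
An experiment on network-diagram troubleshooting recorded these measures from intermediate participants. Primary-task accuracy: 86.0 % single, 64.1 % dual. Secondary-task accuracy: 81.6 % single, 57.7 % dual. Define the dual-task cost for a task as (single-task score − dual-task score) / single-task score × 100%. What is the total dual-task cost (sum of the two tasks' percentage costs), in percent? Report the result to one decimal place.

54.8

Primary cost = (86.0 − 64.1) / 86.0 × 100% = 25.4651%.
Secondary cost = (81.6 − 57.7) / 81.6 × 100% = 29.2892%.
Total = 25.4651% + 29.2892% = 54.7543% ≈ 54.8%.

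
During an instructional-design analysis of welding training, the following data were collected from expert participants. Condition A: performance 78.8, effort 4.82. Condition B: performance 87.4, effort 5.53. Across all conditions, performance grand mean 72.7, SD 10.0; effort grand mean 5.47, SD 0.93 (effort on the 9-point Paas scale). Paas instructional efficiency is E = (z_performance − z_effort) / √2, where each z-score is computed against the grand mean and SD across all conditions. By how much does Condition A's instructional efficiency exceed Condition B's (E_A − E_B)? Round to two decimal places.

Condition A: z_P = (78.8 − 72.7)/10.0 = 0.6100; z_E = (4.82 − 5.47)/0.93 = -0.6989; E_A = (0.6100 − (-0.6989))/√2 = 0.9255.
Condition B: z_P = (87.4 − 72.7)/10.0 = 1.4700; z_E = (5.53 − 5.47)/0.93 = 0.0645; E_B = (1.4700 − 0.0645)/√2 = 0.9938.
E_A − E_B = 0.9255 − 0.9938 = -0.0683 ≈ -0.07.

-0.07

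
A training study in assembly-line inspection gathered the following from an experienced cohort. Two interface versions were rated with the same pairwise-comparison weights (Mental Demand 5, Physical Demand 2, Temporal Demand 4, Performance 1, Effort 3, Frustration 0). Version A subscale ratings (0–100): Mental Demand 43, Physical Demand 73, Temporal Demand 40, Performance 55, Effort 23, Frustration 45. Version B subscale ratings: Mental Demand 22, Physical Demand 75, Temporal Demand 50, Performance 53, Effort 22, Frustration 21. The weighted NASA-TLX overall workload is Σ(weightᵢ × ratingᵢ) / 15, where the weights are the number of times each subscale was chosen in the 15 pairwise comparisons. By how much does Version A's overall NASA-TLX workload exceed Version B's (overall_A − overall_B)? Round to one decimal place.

Version A weighted sum = 5·43 + 2·73 + 4·40 + 1·55 + 3·23 + 0·45 = 215 + 146 + 160 + 55 + 69 + 0 = 645; overall_A = 645/15 = 43.0000.
Version B weighted sum = 5·22 + 2·75 + 4·50 + 1·53 + 3·22 + 0·21 = 110 + 150 + 200 + 53 + 66 + 0 = 579; overall_B = 579/15 = 38.6000.
Difference = 43.0000 − 38.6000 = 4.4000 ≈ 4.4.

4.4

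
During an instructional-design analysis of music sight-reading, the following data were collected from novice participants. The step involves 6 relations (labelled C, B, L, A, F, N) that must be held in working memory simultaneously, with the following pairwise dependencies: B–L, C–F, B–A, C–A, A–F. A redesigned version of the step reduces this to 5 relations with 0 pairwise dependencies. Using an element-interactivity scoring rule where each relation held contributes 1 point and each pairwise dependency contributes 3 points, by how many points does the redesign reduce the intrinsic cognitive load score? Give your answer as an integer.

16

Original: 6 × 1 + 5 × 3 = 6 + 15 = 21.
Redesigned: 5 × 1 + 0 × 3 = 5 + 0 = 5.
Reduction = 21 − 5 = 16.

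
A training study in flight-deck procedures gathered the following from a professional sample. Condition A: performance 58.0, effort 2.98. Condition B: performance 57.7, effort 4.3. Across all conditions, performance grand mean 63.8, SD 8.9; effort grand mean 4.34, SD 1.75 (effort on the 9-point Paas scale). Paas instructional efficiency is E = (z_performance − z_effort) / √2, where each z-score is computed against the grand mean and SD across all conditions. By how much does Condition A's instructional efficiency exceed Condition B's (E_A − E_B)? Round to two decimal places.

Condition A: z_P = (58.0 − 63.8)/8.9 = -0.6517; z_E = (2.98 − 4.34)/1.75 = -0.7771; E_A = (-0.6517 − (-0.7771))/√2 = 0.0887.
Condition B: z_P = (57.7 − 63.8)/8.9 = -0.6854; z_E = (4.3 − 4.34)/1.75 = -0.0229; E_B = (-0.6854 − (-0.0229))/√2 = -0.4685.
E_A − E_B = 0.0887 − (-0.4685) = 0.5572 ≈ 0.56.

0.56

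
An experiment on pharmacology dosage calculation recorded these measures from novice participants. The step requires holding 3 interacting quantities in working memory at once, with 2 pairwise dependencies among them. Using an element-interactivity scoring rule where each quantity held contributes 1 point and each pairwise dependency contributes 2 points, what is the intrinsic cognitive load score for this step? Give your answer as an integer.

7

Element contribution: 3 × 1 = 3.
Interaction contribution: 2 × 2 = 4.
Intrinsic load = 3 + 4 = 7.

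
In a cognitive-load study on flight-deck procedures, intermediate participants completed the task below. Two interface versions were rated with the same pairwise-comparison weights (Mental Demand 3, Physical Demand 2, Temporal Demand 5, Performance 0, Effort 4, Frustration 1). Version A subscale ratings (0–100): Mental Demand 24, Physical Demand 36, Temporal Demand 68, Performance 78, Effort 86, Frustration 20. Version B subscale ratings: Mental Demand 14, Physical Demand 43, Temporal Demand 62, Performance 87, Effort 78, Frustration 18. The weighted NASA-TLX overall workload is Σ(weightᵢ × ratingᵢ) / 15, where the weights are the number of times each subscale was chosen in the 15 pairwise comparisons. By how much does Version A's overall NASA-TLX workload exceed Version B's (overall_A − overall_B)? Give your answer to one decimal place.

Version A weighted sum = 3·24 + 2·36 + 5·68 + 0·78 + 4·86 + 1·20 = 72 + 72 + 340 + 0 + 344 + 20 = 848; overall_A = 848/15 = 56.5333.
Version B weighted sum = 3·14 + 2·43 + 5·62 + 0·87 + 4·78 + 1·18 = 42 + 86 + 310 + 0 + 312 + 18 = 768; overall_B = 768/15 = 51.2000.
Difference = 56.5333 − 51.2000 = 5.3333 ≈ 5.3.

5.3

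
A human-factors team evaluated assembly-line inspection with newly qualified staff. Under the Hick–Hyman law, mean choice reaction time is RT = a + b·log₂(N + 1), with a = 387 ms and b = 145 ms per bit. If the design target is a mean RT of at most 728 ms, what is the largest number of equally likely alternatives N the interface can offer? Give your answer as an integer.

Set 387 + 145·log₂(N + 1) ≤ 728.
log₂(N + 1) ≤ (728 − 387) / 145 = 2.3517.
N + 1 ≤ 2^2.3517 = 5.1043.
N ≤ 4.1043, so the largest integer N is 4.

4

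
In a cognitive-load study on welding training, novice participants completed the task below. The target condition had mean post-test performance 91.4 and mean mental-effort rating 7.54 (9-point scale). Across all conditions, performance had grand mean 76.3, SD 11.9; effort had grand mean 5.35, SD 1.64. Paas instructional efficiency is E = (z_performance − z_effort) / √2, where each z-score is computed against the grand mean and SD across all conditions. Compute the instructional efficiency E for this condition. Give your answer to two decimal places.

z_performance = (91.4 − 76.3) / 11.9 = 15.1000 / 11.9 = 1.2689.
z_effort = (7.54 − 5.35) / 1.64 = 2.1900 / 1.64 = 1.3354.
z_P − z_E = 1.2689 − 1.3354 = -0.0665.
E = -0.0665 / √2 = -0.0665 / 1.41421 = -0.0470 ≈ -0.05.

-0.05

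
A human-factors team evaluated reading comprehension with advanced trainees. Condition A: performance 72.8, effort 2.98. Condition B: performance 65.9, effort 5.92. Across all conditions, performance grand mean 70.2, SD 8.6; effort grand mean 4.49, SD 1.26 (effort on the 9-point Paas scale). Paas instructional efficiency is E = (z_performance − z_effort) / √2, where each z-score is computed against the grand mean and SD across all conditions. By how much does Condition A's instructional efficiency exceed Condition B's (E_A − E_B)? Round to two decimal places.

2.22

Condition A: z_P = (72.8 − 70.2)/8.6 = 0.3023; z_E = (2.98 − 4.49)/1.26 = -1.1984; E_A = (0.3023 − (-1.1984))/√2 = 1.0612.
Condition B: z_P = (65.9 − 70.2)/8.6 = -0.5000; z_E = (5.92 − 4.49)/1.26 = 1.1349; E_B = (-0.5000 − 1.1349)/√2 = -1.1560.
E_A − E_B = 1.0612 − (-1.1560) = 2.2172 ≈ 2.22.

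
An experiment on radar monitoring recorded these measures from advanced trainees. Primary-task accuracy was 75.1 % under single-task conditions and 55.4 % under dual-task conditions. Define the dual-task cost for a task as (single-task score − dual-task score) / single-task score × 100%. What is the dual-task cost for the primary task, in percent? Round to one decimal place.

26.2

Cost = (75.1 − 55.4) / 75.1 × 100%
     = 19.7000 / 75.1 × 100% = 26.2317%.
≈ 26.2%.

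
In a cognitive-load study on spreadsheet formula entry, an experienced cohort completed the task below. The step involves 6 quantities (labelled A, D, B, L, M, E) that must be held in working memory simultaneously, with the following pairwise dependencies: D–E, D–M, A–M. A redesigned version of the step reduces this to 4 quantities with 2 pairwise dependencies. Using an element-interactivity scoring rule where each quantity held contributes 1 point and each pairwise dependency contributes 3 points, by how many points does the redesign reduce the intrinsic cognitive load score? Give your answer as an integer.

5

Original: 6 × 1 + 3 × 3 = 6 + 9 = 15.
Redesigned: 4 × 1 + 2 × 3 = 4 + 6 = 10.
Reduction = 15 − 10 = 5.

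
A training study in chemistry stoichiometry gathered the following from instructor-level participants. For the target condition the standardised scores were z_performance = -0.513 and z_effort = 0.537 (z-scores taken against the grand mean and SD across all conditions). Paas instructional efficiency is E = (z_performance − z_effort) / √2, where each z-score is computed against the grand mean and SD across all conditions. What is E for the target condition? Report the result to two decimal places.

z_P − z_E = -0.513 − 0.537 = -1.0500.
E = -1.0500 / √2 = -1.0500 / 1.41421 = -0.7425 ≈ -0.74.

-0.74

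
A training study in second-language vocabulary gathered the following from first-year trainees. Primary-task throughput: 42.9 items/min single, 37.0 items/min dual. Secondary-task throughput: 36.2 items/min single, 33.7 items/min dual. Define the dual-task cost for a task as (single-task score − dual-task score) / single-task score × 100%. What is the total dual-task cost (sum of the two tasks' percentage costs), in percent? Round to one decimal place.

20.7

Primary cost = (42.9 − 37.0) / 42.9 × 100% = 13.7529%.
Secondary cost = (36.2 − 33.7) / 36.2 × 100% = 6.9061%.
Total = 13.7529% + 6.9061% = 20.6590% ≈ 20.7%.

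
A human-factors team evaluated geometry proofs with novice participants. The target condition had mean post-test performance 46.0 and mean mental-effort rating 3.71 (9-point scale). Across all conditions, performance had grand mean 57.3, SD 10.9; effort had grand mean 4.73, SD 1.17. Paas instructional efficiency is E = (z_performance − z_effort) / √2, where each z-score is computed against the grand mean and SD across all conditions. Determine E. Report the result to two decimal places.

z_performance = (46.0 − 57.3) / 10.9 = -11.3000 / 10.9 = -1.0367.
z_effort = (3.71 − 4.73) / 1.17 = -1.0200 / 1.17 = -0.8718.
z_P − z_E = -1.0367 − (-0.8718) = -0.1649.
E = -0.1649 / √2 = -0.1649 / 1.41421 = -0.1166 ≈ -0.12.

-0.12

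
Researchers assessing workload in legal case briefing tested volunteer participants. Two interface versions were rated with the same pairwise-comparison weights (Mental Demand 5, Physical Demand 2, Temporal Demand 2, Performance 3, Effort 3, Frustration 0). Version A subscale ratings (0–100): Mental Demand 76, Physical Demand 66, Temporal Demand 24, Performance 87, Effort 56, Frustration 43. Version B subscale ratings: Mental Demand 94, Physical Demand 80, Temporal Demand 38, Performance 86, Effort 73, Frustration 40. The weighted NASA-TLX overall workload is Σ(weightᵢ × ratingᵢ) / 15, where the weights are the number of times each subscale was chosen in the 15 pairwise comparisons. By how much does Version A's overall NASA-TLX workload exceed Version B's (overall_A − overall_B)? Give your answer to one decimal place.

-12.9

Version A weighted sum = 5·76 + 2·66 + 2·24 + 3·87 + 3·56 + 0·43 = 380 + 132 + 48 + 261 + 168 + 0 = 989; overall_A = 989/15 = 65.9333.
Version B weighted sum = 5·94 + 2·80 + 2·38 + 3·86 + 3·73 + 0·40 = 470 + 160 + 76 + 258 + 219 + 0 = 1183; overall_B = 1183/15 = 78.8667.
Difference = 65.9333 − 78.8667 = -12.9334 ≈ -12.9.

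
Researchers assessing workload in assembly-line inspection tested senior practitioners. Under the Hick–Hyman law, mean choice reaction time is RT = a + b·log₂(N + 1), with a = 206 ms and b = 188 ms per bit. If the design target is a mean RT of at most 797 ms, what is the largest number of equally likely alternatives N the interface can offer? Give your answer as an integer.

Set 206 + 188·log₂(N + 1) ≤ 797.
log₂(N + 1) ≤ (797 − 206) / 188 = 3.1436.
N + 1 ≤ 2^3.1436 = 8.8373.
N ≤ 7.8373, so the largest integer N is 7.

7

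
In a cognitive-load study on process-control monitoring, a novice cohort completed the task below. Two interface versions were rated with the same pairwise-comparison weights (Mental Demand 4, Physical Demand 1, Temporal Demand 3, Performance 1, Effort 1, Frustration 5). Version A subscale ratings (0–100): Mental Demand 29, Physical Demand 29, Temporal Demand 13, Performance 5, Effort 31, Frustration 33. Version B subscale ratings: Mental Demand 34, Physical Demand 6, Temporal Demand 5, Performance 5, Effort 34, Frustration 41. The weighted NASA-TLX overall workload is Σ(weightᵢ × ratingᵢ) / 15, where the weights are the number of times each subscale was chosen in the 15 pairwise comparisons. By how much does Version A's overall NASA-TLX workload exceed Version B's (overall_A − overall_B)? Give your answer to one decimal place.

-1.1

Version A weighted sum = 4·29 + 1·29 + 3·13 + 1·5 + 1·31 + 5·33 = 116 + 29 + 39 + 5 + 31 + 165 = 385; overall_A = 385/15 = 25.6667.
Version B weighted sum = 4·34 + 1·6 + 3·5 + 1·5 + 1·34 + 5·41 = 136 + 6 + 15 + 5 + 34 + 205 = 401; overall_B = 401/15 = 26.7333.
Difference = 25.6667 − 26.7333 = -1.0666 ≈ -1.1.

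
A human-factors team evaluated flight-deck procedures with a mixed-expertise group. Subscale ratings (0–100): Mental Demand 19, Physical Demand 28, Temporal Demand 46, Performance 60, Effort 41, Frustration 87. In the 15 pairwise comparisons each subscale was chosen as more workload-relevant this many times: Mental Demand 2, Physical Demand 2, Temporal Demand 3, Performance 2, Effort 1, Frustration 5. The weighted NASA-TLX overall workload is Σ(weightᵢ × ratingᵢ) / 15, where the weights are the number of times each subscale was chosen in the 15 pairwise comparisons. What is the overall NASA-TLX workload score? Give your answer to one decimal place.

The tallies are the weights (they sum to 15).
Weighted sum = 2·19 + 2·28 + 3·46 + 2·60 + 1·41 + 5·87
            = 38 + 56 + 138 + 120 + 41 + 435 = 828.
Overall workload = 828 / 15 = 55.2000 ≈ 55.2.

55.2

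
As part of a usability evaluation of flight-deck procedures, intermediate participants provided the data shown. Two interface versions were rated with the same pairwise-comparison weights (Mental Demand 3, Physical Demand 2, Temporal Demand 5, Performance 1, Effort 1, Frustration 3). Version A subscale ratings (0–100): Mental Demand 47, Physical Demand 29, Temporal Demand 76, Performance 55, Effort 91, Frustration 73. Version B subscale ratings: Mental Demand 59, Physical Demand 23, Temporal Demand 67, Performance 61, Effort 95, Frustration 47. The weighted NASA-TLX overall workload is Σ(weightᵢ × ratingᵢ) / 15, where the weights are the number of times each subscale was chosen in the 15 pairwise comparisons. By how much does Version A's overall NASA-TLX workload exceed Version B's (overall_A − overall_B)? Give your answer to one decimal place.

5.9

Version A weighted sum = 3·47 + 2·29 + 5·76 + 1·55 + 1·91 + 3·73 = 141 + 58 + 380 + 55 + 91 + 219 = 944; overall_A = 944/15 = 62.9333.
Version B weighted sum = 3·59 + 2·23 + 5·67 + 1·61 + 1·95 + 3·47 = 177 + 46 + 335 + 61 + 95 + 141 = 855; overall_B = 855/15 = 57.0000.
Difference = 62.9333 − 57.0000 = 5.9333 ≈ 5.9.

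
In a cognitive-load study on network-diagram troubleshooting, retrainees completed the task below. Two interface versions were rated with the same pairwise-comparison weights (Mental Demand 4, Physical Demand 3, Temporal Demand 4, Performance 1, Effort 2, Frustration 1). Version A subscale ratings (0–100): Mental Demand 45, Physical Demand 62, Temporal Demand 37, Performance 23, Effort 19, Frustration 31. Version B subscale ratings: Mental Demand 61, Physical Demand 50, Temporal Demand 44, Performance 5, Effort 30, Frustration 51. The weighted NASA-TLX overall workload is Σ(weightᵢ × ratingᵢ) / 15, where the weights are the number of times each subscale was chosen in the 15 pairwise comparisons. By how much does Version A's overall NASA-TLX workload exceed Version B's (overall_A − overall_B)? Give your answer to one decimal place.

Version A weighted sum = 4·45 + 3·62 + 4·37 + 1·23 + 2·19 + 1·31 = 180 + 186 + 148 + 23 + 38 + 31 = 606; overall_A = 606/15 = 40.4000.
Version B weighted sum = 4·61 + 3·50 + 4·44 + 1·5 + 2·30 + 1·51 = 244 + 150 + 176 + 5 + 60 + 51 = 686; overall_B = 686/15 = 45.7333.
Difference = 40.4000 − 45.7333 = -5.3333 ≈ -5.3.

-5.3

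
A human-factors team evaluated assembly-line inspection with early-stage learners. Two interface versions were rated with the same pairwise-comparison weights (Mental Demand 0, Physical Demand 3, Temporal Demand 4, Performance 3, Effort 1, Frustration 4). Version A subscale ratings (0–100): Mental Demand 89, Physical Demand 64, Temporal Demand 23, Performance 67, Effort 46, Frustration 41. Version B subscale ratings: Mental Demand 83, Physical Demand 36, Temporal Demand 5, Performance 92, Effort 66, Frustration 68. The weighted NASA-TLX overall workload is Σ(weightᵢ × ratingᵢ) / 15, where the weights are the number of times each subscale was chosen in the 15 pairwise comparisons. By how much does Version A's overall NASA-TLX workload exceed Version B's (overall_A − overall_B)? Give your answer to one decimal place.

Version A weighted sum = 0·89 + 3·64 + 4·23 + 3·67 + 1·46 + 4·41 = 0 + 192 + 92 + 201 + 46 + 164 = 695; overall_A = 695/15 = 46.3333.
Version B weighted sum = 0·83 + 3·36 + 4·5 + 3·92 + 1·66 + 4·68 = 0 + 108 + 20 + 276 + 66 + 272 = 742; overall_B = 742/15 = 49.4667.
Difference = 46.3333 − 49.4667 = -3.1334 ≈ -3.1.

-3.1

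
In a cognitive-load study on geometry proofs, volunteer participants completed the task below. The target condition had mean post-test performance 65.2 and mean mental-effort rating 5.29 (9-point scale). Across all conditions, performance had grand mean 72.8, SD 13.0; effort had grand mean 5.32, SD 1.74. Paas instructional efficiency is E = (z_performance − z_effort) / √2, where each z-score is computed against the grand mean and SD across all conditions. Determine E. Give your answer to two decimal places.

-0.40

z_performance = (65.2 − 72.8) / 13.0 = -7.6000 / 13.0 = -0.5846.
z_effort = (5.29 − 5.32) / 1.74 = -0.0300 / 1.74 = -0.0172.
z_P − z_E = -0.5846 − (-0.0172) = -0.5674.
E = -0.5674 / √2 = -0.5674 / 1.41421 = -0.4012 ≈ -0.40.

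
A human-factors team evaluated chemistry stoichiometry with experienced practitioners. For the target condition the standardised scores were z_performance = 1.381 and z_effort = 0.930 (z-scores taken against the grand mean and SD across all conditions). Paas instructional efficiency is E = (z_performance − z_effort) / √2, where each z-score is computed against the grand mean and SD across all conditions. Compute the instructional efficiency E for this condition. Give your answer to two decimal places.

z_P − z_E = 1.381 − 0.930 = 0.4510.
E = 0.4510 / √2 = 0.4510 / 1.41421 = 0.3189 ≈ 0.32.

0.32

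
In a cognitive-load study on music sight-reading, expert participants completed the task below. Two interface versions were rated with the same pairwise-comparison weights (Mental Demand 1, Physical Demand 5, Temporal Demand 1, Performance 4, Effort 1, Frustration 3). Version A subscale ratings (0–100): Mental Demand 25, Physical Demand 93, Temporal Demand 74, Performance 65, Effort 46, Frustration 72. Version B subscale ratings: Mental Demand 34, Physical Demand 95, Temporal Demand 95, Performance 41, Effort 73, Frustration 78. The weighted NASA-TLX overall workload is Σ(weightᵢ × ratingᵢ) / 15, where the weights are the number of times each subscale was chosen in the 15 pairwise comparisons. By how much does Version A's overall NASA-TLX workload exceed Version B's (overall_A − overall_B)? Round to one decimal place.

Version A weighted sum = 1·25 + 5·93 + 1·74 + 4·65 + 1·46 + 3·72 = 25 + 465 + 74 + 260 + 46 + 216 = 1086; overall_A = 1086/15 = 72.4000.
Version B weighted sum = 1·34 + 5·95 + 1·95 + 4·41 + 1·73 + 3·78 = 34 + 475 + 95 + 164 + 73 + 234 = 1075; overall_B = 1075/15 = 71.6667.
Difference = 72.4000 − 71.6667 = 0.7333 ≈ 0.7.

0.7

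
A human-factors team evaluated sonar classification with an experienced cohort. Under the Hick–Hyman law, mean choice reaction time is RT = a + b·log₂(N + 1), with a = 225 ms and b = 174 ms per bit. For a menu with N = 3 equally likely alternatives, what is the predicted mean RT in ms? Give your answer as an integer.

log₂(3 + 1) = log₂(4) = 2.0000.
RT = 225 + 174 × 2.0000 = 225 + 348.0000 = 573.0000 ms.
≈ 573 ms.

573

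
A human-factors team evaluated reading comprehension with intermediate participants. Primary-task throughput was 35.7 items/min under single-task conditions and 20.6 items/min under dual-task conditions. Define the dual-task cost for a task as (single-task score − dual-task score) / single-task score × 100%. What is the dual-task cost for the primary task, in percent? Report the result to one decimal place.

Cost = (35.7 − 20.6) / 35.7 × 100%
     = 15.1000 / 35.7 × 100% = 42.2969%.
≈ 42.3%.

42.3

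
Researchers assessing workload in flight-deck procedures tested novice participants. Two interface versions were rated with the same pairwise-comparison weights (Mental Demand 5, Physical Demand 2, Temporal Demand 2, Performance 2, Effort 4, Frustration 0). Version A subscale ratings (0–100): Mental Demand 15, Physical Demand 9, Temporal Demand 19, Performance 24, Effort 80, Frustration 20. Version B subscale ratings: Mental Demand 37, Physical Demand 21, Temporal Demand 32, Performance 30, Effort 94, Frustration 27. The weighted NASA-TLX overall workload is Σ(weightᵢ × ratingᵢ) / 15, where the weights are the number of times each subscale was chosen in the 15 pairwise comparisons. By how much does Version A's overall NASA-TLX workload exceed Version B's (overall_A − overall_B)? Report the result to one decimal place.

-15.2

Version A weighted sum = 5·15 + 2·9 + 2·19 + 2·24 + 4·80 + 0·20 = 75 + 18 + 38 + 48 + 320 + 0 = 499; overall_A = 499/15 = 33.2667.
Version B weighted sum = 5·37 + 2·21 + 2·32 + 2·30 + 4·94 + 0·27 = 185 + 42 + 64 + 60 + 376 + 0 = 727; overall_B = 727/15 = 48.4667.
Difference = 33.2667 − 48.4667 = -15.2000 ≈ -15.2.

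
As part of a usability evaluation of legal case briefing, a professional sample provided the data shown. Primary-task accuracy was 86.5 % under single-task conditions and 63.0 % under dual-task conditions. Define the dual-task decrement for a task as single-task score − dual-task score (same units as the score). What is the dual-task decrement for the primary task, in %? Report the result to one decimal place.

Decrement = 86.5 − 63.0 = 23.5000 % ≈ 23.5 %.

23.5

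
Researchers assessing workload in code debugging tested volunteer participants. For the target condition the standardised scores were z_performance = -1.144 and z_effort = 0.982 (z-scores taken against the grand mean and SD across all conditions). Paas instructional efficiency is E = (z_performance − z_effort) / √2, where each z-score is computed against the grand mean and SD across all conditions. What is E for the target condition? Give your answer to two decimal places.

z_P − z_E = -1.144 − 0.982 = -2.1260.
E = -2.1260 / √2 = -2.1260 / 1.41421 = -1.5033 ≈ -1.50.

-1.50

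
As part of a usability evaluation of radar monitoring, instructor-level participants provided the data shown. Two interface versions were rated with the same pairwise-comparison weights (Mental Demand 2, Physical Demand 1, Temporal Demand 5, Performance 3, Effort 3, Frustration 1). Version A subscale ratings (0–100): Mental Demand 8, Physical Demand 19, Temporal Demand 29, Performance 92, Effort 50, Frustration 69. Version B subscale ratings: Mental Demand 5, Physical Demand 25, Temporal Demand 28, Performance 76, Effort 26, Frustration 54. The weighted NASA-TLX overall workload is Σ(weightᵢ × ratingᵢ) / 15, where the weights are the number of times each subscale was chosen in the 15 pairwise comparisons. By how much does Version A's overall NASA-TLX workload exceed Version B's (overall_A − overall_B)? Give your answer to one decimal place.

9.3

Version A weighted sum = 2·8 + 1·19 + 5·29 + 3·92 + 3·50 + 1·69 = 16 + 19 + 145 + 276 + 150 + 69 = 675; overall_A = 675/15 = 45.0000.
Version B weighted sum = 2·5 + 1·25 + 5·28 + 3·76 + 3·26 + 1·54 = 10 + 25 + 140 + 228 + 78 + 54 = 535; overall_B = 535/15 = 35.6667.
Difference = 45.0000 − 35.6667 = 9.3333 ≈ 9.3.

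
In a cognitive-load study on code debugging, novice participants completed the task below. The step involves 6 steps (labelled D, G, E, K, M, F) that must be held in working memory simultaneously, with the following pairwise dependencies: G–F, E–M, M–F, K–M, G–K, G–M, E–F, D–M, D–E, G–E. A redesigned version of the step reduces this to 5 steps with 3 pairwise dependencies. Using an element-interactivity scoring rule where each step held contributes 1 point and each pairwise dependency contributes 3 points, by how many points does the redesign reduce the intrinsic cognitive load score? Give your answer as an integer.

Original: 6 × 1 + 10 × 3 = 6 + 30 = 36.
Redesigned: 5 × 1 + 3 × 3 = 5 + 9 = 14.
Reduction = 36 − 14 = 22.

22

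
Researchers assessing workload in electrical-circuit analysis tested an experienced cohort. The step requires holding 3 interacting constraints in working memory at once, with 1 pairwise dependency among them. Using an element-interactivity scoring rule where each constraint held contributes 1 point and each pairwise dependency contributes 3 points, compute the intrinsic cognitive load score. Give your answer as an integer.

6

Element contribution: 3 × 1 = 3.
Interaction contribution: 1 × 3 = 3.
Intrinsic load = 3 + 3 = 6.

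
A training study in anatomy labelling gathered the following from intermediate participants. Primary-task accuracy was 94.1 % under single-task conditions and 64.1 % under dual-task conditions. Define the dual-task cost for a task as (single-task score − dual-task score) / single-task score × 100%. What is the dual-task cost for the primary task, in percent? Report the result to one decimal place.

Cost = (94.1 − 64.1) / 94.1 × 100%
     = 30.0000 / 94.1 × 100% = 31.8810%.
≈ 31.9%.

31.9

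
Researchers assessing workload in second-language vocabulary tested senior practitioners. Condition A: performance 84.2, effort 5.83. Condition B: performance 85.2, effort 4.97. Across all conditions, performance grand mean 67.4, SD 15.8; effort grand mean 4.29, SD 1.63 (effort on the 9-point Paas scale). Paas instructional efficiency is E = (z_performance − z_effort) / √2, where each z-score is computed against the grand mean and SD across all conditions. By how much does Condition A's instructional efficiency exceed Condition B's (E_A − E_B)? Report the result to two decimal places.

Condition A: z_P = (84.2 − 67.4)/15.8 = 1.0633; z_E = (5.83 − 4.29)/1.63 = 0.9448; E_A = (1.0633 − 0.9448)/√2 = 0.0838.
Condition B: z_P = (85.2 − 67.4)/15.8 = 1.1266; z_E = (4.97 − 4.29)/1.63 = 0.4172; E_B = (1.1266 − 0.4172)/√2 = 0.5016.
E_A − E_B = 0.0838 − 0.5016 = -0.4178 ≈ -0.42.

-0.42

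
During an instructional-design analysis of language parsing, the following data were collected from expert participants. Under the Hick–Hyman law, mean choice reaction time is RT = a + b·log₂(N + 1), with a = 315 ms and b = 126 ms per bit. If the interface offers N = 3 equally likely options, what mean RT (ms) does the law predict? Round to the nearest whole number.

log₂(3 + 1) = log₂(4) = 2.0000.
RT = 315 + 126 × 2.0000 = 315 + 252.0000 = 567.0000 ms.
≈ 567 ms.

567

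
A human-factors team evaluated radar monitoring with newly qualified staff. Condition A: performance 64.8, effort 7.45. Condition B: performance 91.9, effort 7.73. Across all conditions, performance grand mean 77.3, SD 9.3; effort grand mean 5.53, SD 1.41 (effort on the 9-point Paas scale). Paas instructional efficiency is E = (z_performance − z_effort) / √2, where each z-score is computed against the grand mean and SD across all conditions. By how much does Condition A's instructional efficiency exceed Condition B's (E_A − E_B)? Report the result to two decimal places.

Condition A: z_P = (64.8 − 77.3)/9.3 = -1.3441; z_E = (7.45 − 5.53)/1.41 = 1.3617; E_A = (-1.3441 − 1.3617)/√2 = -1.9133.
Condition B: z_P = (91.9 − 77.3)/9.3 = 1.5699; z_E = (7.73 − 5.53)/1.41 = 1.5603; E_B = (1.5699 − 1.5603)/√2 = 0.0068.
E_A − E_B = -1.9133 − 0.0068 = -1.9201 ≈ -1.92.

-1.92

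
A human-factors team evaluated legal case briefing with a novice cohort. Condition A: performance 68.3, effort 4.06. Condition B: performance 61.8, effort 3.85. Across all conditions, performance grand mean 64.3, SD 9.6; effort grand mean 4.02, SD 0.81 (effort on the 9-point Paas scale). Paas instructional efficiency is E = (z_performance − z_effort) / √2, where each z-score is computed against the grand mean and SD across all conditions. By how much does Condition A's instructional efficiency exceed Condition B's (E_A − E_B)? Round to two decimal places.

0.30

Condition A: z_P = (68.3 − 64.3)/9.6 = 0.4167; z_E = (4.06 − 4.02)/0.81 = 0.0494; E_A = (0.4167 − 0.0494)/√2 = 0.2597.
Condition B: z_P = (61.8 − 64.3)/9.6 = -0.2604; z_E = (3.85 − 4.02)/0.81 = -0.2099; E_B = (-0.2604 − (-0.2099))/√2 = -0.0357.
E_A − E_B = 0.2597 − (-0.0357) = 0.2954 ≈ 0.30.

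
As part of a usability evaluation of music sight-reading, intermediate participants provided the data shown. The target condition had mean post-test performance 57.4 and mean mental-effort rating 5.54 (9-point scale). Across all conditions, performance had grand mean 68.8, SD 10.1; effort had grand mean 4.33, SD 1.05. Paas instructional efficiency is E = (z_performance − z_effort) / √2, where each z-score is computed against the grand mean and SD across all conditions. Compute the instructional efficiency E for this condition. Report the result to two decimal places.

z_performance = (57.4 − 68.8) / 10.1 = -11.4000 / 10.1 = -1.1287.
z_effort = (5.54 − 4.33) / 1.05 = 1.2100 / 1.05 = 1.1524.
z_P − z_E = -1.1287 − 1.1524 = -2.2811.
E = -2.2811 / √2 = -2.2811 / 1.41421 = -1.6130 ≈ -1.61.

-1.61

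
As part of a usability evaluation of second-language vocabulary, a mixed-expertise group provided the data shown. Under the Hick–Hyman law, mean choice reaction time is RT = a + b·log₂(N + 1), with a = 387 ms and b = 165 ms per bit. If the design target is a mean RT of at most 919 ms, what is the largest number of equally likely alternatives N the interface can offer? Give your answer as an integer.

8

Set 387 + 165·log₂(N + 1) ≤ 919.
log₂(N + 1) ≤ (919 − 387) / 165 = 3.2242.
N + 1 ≤ 2^3.2242 = 9.3450.
N ≤ 8.3450, so the largest integer N is 8.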